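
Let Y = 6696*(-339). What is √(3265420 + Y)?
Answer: 2*√248869 ≈ 997.74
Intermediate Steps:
Y = -2269944
√(3265420 + Y) = √(3265420 - 2269944) = √995476 = 2*√248869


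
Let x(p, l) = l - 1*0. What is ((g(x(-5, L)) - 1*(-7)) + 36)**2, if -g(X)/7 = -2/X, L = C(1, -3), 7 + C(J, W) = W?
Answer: 43264/25 ≈ 1730.6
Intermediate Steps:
C(J, W) = -7 + W
L = -10 (L = -7 - 3 = -10)
x(p, l) = l (x(p, l) = l + 0 = l)
g(X) = 14/X (g(X) = -(-14)/X = 14/X)
((g(x(-5, L)) - 1*(-7)) + 36)**2 = ((14/(-10) - 1*(-7)) + 36)**2 = ((14*(-1/10) + 7) + 36)**2 = ((-7/5 + 7) + 36)**2 = (28/5 + 36)**2 = (208/5)**2 = 43264/25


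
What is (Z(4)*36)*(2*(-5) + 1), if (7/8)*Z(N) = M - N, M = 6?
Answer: -5184/7 ≈ -740.57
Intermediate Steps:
Z(N) = 48/7 - 8*N/7 (Z(N) = 8*(6 - N)/7 = 48/7 - 8*N/7)
(Z(4)*36)*(2*(-5) + 1) = ((48/7 - 8/7*4)*36)*(2*(-5) + 1) = ((48/7 - 32/7)*36)*(-10 + 1) = ((16/7)*36)*(-9) = (576/7)*(-9) = -5184/7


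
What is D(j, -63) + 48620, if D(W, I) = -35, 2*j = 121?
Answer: 48585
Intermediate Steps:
j = 121/2 (j = (½)*121 = 121/2 ≈ 60.500)
D(j, -63) + 48620 = -35 + 48620 = 48585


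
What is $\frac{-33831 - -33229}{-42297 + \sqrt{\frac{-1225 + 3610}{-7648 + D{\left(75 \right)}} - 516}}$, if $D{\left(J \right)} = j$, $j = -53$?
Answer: $\frac{10893832033}{765409545645} + \frac{301 i \sqrt{378024121}}{765409545645} \approx 0.014233 + 7.646 \cdot 10^{-6} i$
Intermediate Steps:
$D{\left(J \right)} = -53$
$\frac{-33831 - -33229}{-42297 + \sqrt{\frac{-1225 + 3610}{-7648 + D{\left(75 \right)}} - 516}} = \frac{-33831 - -33229}{-42297 + \sqrt{\frac{-1225 + 3610}{-7648 - 53} - 516}} = \frac{-33831 + 33229}{-42297 + \sqrt{\frac{2385}{-7701} - 516}} = - \frac{602}{-42297 + \sqrt{2385 \left(- \frac{1}{7701}\right) - 516}} = - \frac{602}{-42297 + \sqrt{- \frac{795}{2567} - 516}} = - \frac{602}{-42297 + \sqrt{- \frac{1325367}{2567}}} = - \frac{602}{-42297 + \frac{3 i \sqrt{378024121}}{2567}}$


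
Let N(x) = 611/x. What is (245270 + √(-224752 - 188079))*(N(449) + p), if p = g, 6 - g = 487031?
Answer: -53634077305780/449 - 218673614*I*√412831/449 ≈ -1.1945e+11 - 3.1292e+8*I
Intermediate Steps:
g = -487025 (g = 6 - 1*487031 = 6 - 487031 = -487025)
p = -487025
(245270 + √(-224752 - 188079))*(N(449) + p) = (245270 + √(-224752 - 188079))*(611/449 - 487025) = (245270 + √(-412831))*(611*(1/449) - 487025) = (245270 + I*√412831)*(611/449 - 487025) = (245270 + I*√412831)*(-218673614/449) = -53634077305780/449 - 218673614*I*√412831/449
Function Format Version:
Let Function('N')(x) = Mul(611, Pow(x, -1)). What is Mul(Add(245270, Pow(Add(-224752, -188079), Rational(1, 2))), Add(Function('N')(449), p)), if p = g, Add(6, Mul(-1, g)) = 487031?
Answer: Add(Rational(-53634077305780, 449), Mul(Rational(-218673614, 449), I, Pow(412831, Rational(1, 2)))) ≈ Add(-1.1945e+11, Mul(-3.1292e+8, I))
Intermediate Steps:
g = -487025 (g = Add(6, Mul(-1, 487031)) = Add(6, -487031) = -487025)
p = -487025
Mul(Add(245270, Pow(Add(-224752, -188079), Rational(1, 2))), Add(Function('N')(449), p)) = Mul(Add(245270, Pow(Add(-224752, -188079), Rational(1, 2))), Add(Mul(611, Pow(449, -1)), -487025)) = Mul(Add(245270, Pow(-412831, Rational(1, 2))), Add(Mul(611, Rational(1, 449)), -487025)) = Mul(Add(245270, Mul(I, Pow(412831, Rational(1, 2)))), Add(Rational(611, 449), -487025)) = Mul(Add(245270, Mul(I, Pow(412831, Rational(1, 2)))), Rational(-218673614, 449)) = Add(Rational(-53634077305780, 449), Mul(Rational(-218673614, 449), I, Pow(412831, Rational(1, 2))))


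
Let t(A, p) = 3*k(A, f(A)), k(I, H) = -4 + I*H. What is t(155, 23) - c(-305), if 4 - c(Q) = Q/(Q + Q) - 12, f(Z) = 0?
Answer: -55/2 ≈ -27.500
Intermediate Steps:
k(I, H) = -4 + H*I
c(Q) = 31/2 (c(Q) = 4 - (Q/(Q + Q) - 12) = 4 - (Q/((2*Q)) - 12) = 4 - (Q*(1/(2*Q)) - 12) = 4 - (1/2 - 12) = 4 - 1*(-23/2) = 4 + 23/2 = 31/2)
t(A, p) = -12 (t(A, p) = 3*(-4 + 0*A) = 3*(-4 + 0) = 3*(-4) = -12)
t(155, 23) - c(-305) = -12 - 1*31/2 = -12 - 31/2 = -55/2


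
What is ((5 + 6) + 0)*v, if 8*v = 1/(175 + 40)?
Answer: 11/1720 ≈ 0.0063953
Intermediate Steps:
v = 1/1720 (v = 1/(8*(175 + 40)) = (⅛)/215 = (⅛)*(1/215) = 1/1720 ≈ 0.00058139)
((5 + 6) + 0)*v = ((5 + 6) + 0)*(1/1720) = (11 + 0)*(1/1720) = 11*(1/1720) = 11/1720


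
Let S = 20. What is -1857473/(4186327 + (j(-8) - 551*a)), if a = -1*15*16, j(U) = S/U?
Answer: -3714946/8637129 ≈ -0.43011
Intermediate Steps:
j(U) = 20/U
a = -240 (a = -15*16 = -240)
-1857473/(4186327 + (j(-8) - 551*a)) = -1857473/(4186327 + (20/(-8) - 551*(-240))) = -1857473/(4186327 + (20*(-⅛) + 132240)) = -1857473/(4186327 + (-5/2 + 132240)) = -1857473/(4186327 + 264475/2) = -1857473/8637129/2 = -1857473*2/8637129 = -3714946/8637129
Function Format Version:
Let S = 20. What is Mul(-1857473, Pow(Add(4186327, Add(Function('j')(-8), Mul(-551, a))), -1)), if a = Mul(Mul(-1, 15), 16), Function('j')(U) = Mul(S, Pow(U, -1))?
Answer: Rational(-3714946, 8637129) ≈ -0.43011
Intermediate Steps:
Function('j')(U) = Mul(20, Pow(U, -1))
a = -240 (a = Mul(-15, 16) = -240)
Mul(-1857473, Pow(Add(4186327, Add(Function('j')(-8), Mul(-551, a))), -1)) = Mul(-1857473, Pow(Add(4186327, Add(Mul(20, Pow(-8, -1)), Mul(-551, -240))), -1)) = Mul(-1857473, Pow(Add(4186327, Add(Mul(20, Rational(-1, 8)), 132240)), -1)) = Mul(-1857473, Pow(Add(4186327, Add(Rational(-5, 2), 132240)), -1)) = Mul(-1857473, Pow(Add(4186327, Rational(264475, 2)), -1)) = Mul(-1857473, Pow(Rational(8637129, 2), -1)) = Mul(-1857473, Rational(2, 8637129)) = Rational(-3714946, 8637129)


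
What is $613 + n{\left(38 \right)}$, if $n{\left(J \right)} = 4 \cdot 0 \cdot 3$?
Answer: $613$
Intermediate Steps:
$n{\left(J \right)} = 0$ ($n{\left(J \right)} = 4 \cdot 0 = 0$)
$613 + n{\left(38 \right)} = 613 + 0 = 613$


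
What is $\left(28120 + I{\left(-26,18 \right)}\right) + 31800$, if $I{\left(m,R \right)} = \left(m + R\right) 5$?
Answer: $59880$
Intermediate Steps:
$I{\left(m,R \right)} = 5 R + 5 m$ ($I{\left(m,R \right)} = \left(R + m\right) 5 = 5 R + 5 m$)
$\left(28120 + I{\left(-26,18 \right)}\right) + 31800 = \left(28120 + \left(5 \cdot 18 + 5 \left(-26\right)\right)\right) + 31800 = \left(28120 + \left(90 - 130\right)\right) + 31800 = \left(28120 - 40\right) + 31800 = 28080 + 31800 = 59880$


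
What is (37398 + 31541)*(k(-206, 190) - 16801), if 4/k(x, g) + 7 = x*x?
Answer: -49143140297875/42429 ≈ -1.1582e+9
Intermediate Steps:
k(x, g) = 4/(-7 + x**2) (k(x, g) = 4/(-7 + x*x) = 4/(-7 + x**2))
(37398 + 31541)*(k(-206, 190) - 16801) = (37398 + 31541)*(4/(-7 + (-206)**2) - 16801) = 68939*(4/(-7 + 42436) - 16801) = 68939*(4/42429 - 16801) = 68939*(-712849625/42429) = -49143140297875/42429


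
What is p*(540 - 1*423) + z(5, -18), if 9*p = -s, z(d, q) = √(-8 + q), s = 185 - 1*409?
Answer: 2912 + I*√26 ≈ 2912.0 + 5.099*I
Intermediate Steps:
s = -224 (s = 185 - 409 = -224)
p = 224/9 (p = (-1*(-224))/9 = (⅑)*224 = 224/9 ≈ 24.889)
p*(540 - 1*423) + z(5, -18) = 224*(540 - 1*423)/9 + √(-8 - 18) = 224*(540 - 423)/9 + √(-26) = (224/9)*117 + I*√26 = 2912 + I*√26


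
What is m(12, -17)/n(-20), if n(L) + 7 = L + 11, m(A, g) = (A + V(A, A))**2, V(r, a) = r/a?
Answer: -169/16 ≈ -10.563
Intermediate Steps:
m(A, g) = (1 + A)**2 (m(A, g) = (A + A/A)**2 = (A + 1)**2 = (1 + A)**2)
n(L) = 4 + L (n(L) = -7 + (L + 11) = -7 + (11 + L) = 4 + L)
m(12, -17)/n(-20) = (1 + 12)**2/(4 - 20) = 13**2/(-16) = 169*(-1/16) = -169/16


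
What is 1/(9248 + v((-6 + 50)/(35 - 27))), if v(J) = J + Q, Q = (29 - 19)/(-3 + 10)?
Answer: 14/129569 ≈ 0.00010805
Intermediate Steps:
Q = 10/7 ≈ 1.4286
v(J) = 10/7 + J (v(J) = J + 10/7 = 10/7 + J)
1/(9248 + v((-6 + 50)/(35 - 27))) = 1/(9248 + (10/7 + (-6 + 50)/(35 - 27))) = 1/(9248 + (10/7 + 44/8)) = 1/(9248 + (10/7 + 44*(⅛))) = 1/(9248 + (10/7 + 11/2)) = 1/(9248 + 97/14) = 1/(129569/14) = 14/129569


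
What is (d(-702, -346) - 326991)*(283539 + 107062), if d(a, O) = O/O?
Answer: -127722620990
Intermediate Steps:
d(a, O) = 1
(d(-702, -346) - 326991)*(283539 + 107062) = (1 - 326991)*(283539 + 107062) = -326990*390601 = -127722620990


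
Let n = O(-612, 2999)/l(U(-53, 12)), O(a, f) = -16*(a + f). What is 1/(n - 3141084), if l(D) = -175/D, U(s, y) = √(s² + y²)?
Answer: -490794375/1541604382423748 - 8525*√2953/385401095605937 ≈ -3.1957e-7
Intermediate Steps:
O(a, f) = -16*a - 16*f
n = 5456*√2953/25 (n = (-16*(-612) - 16*2999)/((-175/√((-53)² + 12²))) = (9792 - 47984)/((-175/√(2809 + 144))) = -38192*(-√2953/175) = -(-5456)*√2953/25 = 5456*√2953/25 ≈ 11860.)
1/(n - 3141084) = 1/(5456*√2953/25 - 3141084) = 1/(-3141084 + 5456*√2953/25)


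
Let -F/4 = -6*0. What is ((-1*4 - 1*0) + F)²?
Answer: 16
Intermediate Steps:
F = 0 (F = -(-24)*0 = -4*0 = 0)
((-1*4 - 1*0) + F)² = ((-1*4 - 1*0) + 0)² = ((-4 + 0) + 0)² = (-4 + 0)² = (-4)² = 16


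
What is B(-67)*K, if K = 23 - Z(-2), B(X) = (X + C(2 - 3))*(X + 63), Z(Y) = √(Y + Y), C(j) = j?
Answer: 6256 - 544*I ≈ 6256.0 - 544.0*I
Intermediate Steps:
Z(Y) = √2*√Y (Z(Y) = √(2*Y) = √2*√Y)
B(X) = (-1 + X)*(63 + X) (B(X) = (X + (2 - 3))*(X + 63) = (X - 1)*(63 + X) = (-1 + X)*(63 + X))
K = 23 - 2*I (K = 23 - √2*√(-2) = 23 - √2*I*√2 = 23 - 2*I ≈ 23.0 - 2.0*I)
B(-67)*K = (-63 + (-67)² + 62*(-67))*(23 - 2*I) = (-63 + 4489 - 4154)*(23 - 2*I) = 272*(23 - 2*I) = 6256 - 544*I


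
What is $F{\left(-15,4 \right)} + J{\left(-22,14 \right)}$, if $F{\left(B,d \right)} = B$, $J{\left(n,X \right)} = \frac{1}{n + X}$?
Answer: $- \frac{121}{8} \approx -15.125$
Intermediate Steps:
$J{\left(n,X \right)} = \frac{1}{X + n}$
$F{\left(-15,4 \right)} + J{\left(-22,14 \right)} = -15 + \frac{1}{14 - 22} = -15 + \frac{1}{-8} = -15 - \frac{1}{8} = - \frac{121}{8}$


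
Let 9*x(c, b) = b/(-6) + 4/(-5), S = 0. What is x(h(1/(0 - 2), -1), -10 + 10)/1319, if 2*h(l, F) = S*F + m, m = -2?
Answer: -4/59355 ≈ -6.7391e-5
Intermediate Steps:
h(l, F) = -1 (h(l, F) = (0*F - 2)/2 = (0 - 2)/2 = (½)*(-2) = -1)
x(c, b) = -4/45 - b/54 (x(c, b) = (b/(-6) + 4/(-5))/9 = (b*(-⅙) + 4*(-⅕))/9 = (-b/6 - ⅘)/9 = (-⅘ - b/6)/9 = -4/45 - b/54)
x(h(1/(0 - 2), -1), -10 + 10)/1319 = (-4/45 - (-10 + 10)/54)/1319 = (-4/45 - 1/54*0)*(1/1319) = (-4/45 + 0)*(1/1319) = -4/45*1/1319 = -4/59355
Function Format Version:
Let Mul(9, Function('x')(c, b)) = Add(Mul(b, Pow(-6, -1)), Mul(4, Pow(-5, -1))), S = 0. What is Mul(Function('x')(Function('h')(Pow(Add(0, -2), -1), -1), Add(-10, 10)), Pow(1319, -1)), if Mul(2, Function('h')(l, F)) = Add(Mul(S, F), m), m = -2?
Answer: Rational(-4, 59355) ≈ -6.7391e-5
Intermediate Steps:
Function('h')(l, F) = -1 (Function('h')(l, F) = Mul(Rational(1, 2), Add(Mul(0, F), -2)) = Mul(Rational(1, 2), Add(0, -2)) = Mul(Rational(1, 2), -2) = -1)
Function('x')(c, b) = Add(Rational(-4, 45), Mul(Rational(-1, 54), b)) (Function('x')(c, b) = Mul(Rational(1, 9), Add(Mul(b, Pow(-6, -1)), Mul(4, Pow(-5, -1)))) = Mul(Rational(1, 9), Add(Mul(b, Rational(-1, 6)), Mul(4, Rational(-1, 5)))) = Mul(Rational(1, 9), Add(Mul(Rational(-1, 6), b), Rational(-4, 5))) = Mul(Rational(1, 9), Add(Rational(-4, 5), Mul(Rational(-1, 6), b))) = Add(Rational(-4, 45), Mul(Rational(-1, 54), b)))
Mul(Function('x')(Function('h')(Pow(Add(0, -2), -1), -1), Add(-10, 10)), Pow(1319, -1)) = Mul(Add(Rational(-4, 45), Mul(Rational(-1, 54), Add(-10, 10))), Pow(1319, -1)) = Mul(Add(Rational(-4, 45), Mul(Rational(-1, 54), 0)), Rational(1, 1319)) = Mul(Add(Rational(-4, 45), 0), Rational(1, 1319)) = Mul(Rational(-4, 45), Rational(1, 1319)) = Rational(-4, 59355)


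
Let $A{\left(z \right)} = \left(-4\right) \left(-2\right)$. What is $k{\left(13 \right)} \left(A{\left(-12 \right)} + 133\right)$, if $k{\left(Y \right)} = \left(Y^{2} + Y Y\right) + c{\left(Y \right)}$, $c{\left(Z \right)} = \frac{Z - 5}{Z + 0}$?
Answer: $\frac{620682}{13} \approx 47745.0$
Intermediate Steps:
$A{\left(z \right)} = 8$
$c{\left(Z \right)} = \frac{-5 + Z}{Z}$
$k{\left(Y \right)} = 2 Y^{2} + \frac{-5 + Y}{Y}$ ($k{\left(Y \right)} = \left(Y^{2} + Y Y\right) + \frac{-5 + Y}{Y} = \left(Y^{2} + Y^{2}\right) + \frac{-5 + Y}{Y} = 2 Y^{2} + \frac{-5 + Y}{Y}$)
$k{\left(13 \right)} \left(A{\left(-12 \right)} + 133\right) = \frac{-5 + 13 + 2 \cdot 13^{3}}{13} \left(8 + 133\right) = \frac{-5 + 13 + 2 \cdot 2197}{13} \cdot 141 = \frac{-5 + 13 + 4394}{13} \cdot 141 = \frac{1}{13} \cdot 4402 \cdot 141 = \frac{4402}{13} \cdot 141 = \frac{620682}{13}$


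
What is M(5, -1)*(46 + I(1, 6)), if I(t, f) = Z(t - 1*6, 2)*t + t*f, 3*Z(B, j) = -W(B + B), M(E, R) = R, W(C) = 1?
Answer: -155/3 ≈ -51.667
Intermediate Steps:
Z(B, j) = -⅓ (Z(B, j) = (-1*1)/3 = (⅓)*(-1) = -⅓)
I(t, f) = -t/3 + f*t (I(t, f) = -t/3 + t*f = -t/3 + f*t)
M(5, -1)*(46 + I(1, 6)) = -(46 + 1*(-⅓ + 6)) = -(46 + 1*(17/3)) = -(46 + 17/3) = -1*155/3 = -155/3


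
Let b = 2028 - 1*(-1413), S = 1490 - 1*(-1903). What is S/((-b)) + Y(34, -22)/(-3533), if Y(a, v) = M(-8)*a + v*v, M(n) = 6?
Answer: -4784959/4052351 ≈ -1.1808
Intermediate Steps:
S = 3393 (S = 1490 + 1903 = 3393)
b = 3441 (b = 2028 + 1413 = 3441)
Y(a, v) = v² + 6*a (Y(a, v) = 6*a + v*v = 6*a + v² = v² + 6*a)
S/((-b)) + Y(34, -22)/(-3533) = 3393/((-1*3441)) + ((-22)² + 6*34)/(-3533) = 3393/(-3441) + (484 + 204)*(-1/3533) = 3393*(-1/3441) + 688*(-1/3533) = -1131/1147 - 688/3533 = -4784959/4052351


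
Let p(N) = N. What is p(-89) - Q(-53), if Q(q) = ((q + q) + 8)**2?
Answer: -9693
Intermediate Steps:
Q(q) = (8 + 2*q)**2 (Q(q) = (2*q + 8)**2 = (8 + 2*q)**2)
p(-89) - Q(-53) = -89 - 4*(4 - 53)**2 = -89 - 4*(-49)**2 = -89 - 4*2401 = -89 - 1*9604 = -89 - 9604 = -9693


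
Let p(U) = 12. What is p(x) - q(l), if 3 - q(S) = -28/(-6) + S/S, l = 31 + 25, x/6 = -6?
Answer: 44/3 ≈ 14.667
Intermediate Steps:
x = -36 (x = 6*(-6) = -36)
l = 56
q(S) = -8/3 (q(S) = 3 - (-28/(-6) + S/S) = 3 - (-28*(-⅙) + 1) = 3 - (14/3 + 1) = 3 - 1*17/3 = 3 - 17/3 = -8/3)
p(x) - q(l) = 12 - 1*(-8/3) = 12 + 8/3 = 44/3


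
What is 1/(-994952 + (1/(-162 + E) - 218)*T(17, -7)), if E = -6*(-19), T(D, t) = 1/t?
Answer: -48/47756201 ≈ -1.0051e-6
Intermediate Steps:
E = 114
1/(-994952 + (1/(-162 + E) - 218)*T(17, -7)) = 1/(-994952 + (1/(-162 + 114) - 218)/(-7)) = 1/(-994952 + (1/(-48) - 218)*(-⅐)) = 1/(-994952 + (-1/48 - 218)*(-⅐)) = 1/(-994952 - 10465/48*(-⅐)) = 1/(-994952 + 1495/48) = 1/(-47756201/48) = -48/47756201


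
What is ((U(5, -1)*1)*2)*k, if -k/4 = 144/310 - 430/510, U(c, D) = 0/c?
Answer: 0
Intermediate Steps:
U(c, D) = 0
k = 11972/7905 (k = -4*(144/310 - 430/510) = -4*(144*(1/310) - 430*1/510) = -4*(72/155 - 43/51) = -4*(-2993/7905) = 11972/7905 ≈ 1.5145)
((U(5, -1)*1)*2)*k = ((0*1)*2)*(11972/7905) = (0*2)*(11972/7905) = 0*(11972/7905) = 0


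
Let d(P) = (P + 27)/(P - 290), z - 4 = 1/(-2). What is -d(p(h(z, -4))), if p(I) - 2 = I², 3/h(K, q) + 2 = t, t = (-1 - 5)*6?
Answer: 41885/415863 ≈ 0.10072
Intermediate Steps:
t = -36 (t = -6*6 = -36)
z = 7/2 (z = 4 + 1/(-2) = 4 + 1*(-½) = 4 - ½ = 7/2 ≈ 3.5000)
h(K, q) = -3/38 (h(K, q) = 3/(-2 - 36) = 3/(-38) = 3*(-1/38) = -3/38)
p(I) = 2 + I²
d(P) = (27 + P)/(-290 + P)
-d(p(h(z, -4))) = -(27 + (2 + (-3/38)²))/(-290 + (2 + (-3/38)²)) = -(27 + (2 + 9/1444))/(-290 + (2 + 9/1444)) = -(27 + 2897/1444)/(-290 + 2897/1444) = -41885/((-415863/1444)*1444) = -(-1444)*41885/(415863*1444) = -1*(-41885/415863) = 41885/415863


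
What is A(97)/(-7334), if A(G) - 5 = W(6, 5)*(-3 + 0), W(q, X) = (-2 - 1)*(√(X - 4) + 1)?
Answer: -23/7334 ≈ -0.0031361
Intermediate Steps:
W(q, X) = -3 - 3*√(-4 + X) (W(q, X) = -3*(√(-4 + X) + 1) = -3*(1 + √(-4 + X)) = -3 - 3*√(-4 + X))
A(G) = 23 (A(G) = 5 + (-3 - 3*√(-4 + 5))*(-3 + 0) = 5 + (-3 - 3*√1)*(-3) = 5 + (-3 - 3*1)*(-3) = 5 + (-3 - 3)*(-3) = 5 - 6*(-3) = 5 + 18 = 23)
A(97)/(-7334) = 23/(-7334) = 23*(-1/7334) = -23/7334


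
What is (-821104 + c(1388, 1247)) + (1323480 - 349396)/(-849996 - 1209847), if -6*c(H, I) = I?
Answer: -10150646428757/12359058 ≈ -8.2131e+5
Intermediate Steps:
c(H, I) = -I/6
(-821104 + c(1388, 1247)) + (1323480 - 349396)/(-849996 - 1209847) = (-821104 - ⅙*1247) + (1323480 - 349396)/(-849996 - 1209847) = (-821104 - 1247/6) + 974084/(-2059843) = -4927871/6 + 974084*(-1/2059843) = -4927871/6 - 974084/2059843 = -10150646428757/12359058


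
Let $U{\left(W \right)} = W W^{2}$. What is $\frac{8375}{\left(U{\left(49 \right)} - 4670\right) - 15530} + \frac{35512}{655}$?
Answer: $\frac{3466094513}{63829095} \approx 54.303$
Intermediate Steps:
$U{\left(W \right)} = W^{3}$
$\frac{8375}{\left(U{\left(49 \right)} - 4670\right) - 15530} + \frac{35512}{655} = \frac{8375}{\left(49^{3} - 4670\right) - 15530} + \frac{35512}{655} = \frac{8375}{\left(117649 - 4670\right) - 15530} + 35512 \cdot \frac{1}{655} = \frac{8375}{112979 - 15530} + \frac{35512}{655} = \frac{8375}{97449} + \frac{35512}{655} = \frac{3466094513}{63829095}$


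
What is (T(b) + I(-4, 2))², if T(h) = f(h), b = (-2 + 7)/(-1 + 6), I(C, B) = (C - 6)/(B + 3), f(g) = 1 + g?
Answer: 0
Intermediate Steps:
I(C, B) = (-6 + C)/(3 + B)
b = 1 (b = 5/5 = 5*(⅕) = 1)
T(h) = 1 + h
(T(b) + I(-4, 2))² = ((1 + 1) + (-6 - 4)/(3 + 2))² = (2 - 10/5)² = (2 + (⅕)*(-10))² = (2 - 2)² = 0² = 0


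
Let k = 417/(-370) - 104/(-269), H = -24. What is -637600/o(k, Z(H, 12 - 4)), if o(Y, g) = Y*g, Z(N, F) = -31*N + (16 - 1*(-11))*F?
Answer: 198313525/221079 ≈ 897.03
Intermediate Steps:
Z(N, F) = -31*N + 27*F (Z(N, F) = -31*N + (16 + 11)*F = -31*N + 27*F)
k = -73693/99530 (k = 417*(-1/370) - 104*(-1/269) = -417/370 + 104/269 = -73693/99530 ≈ -0.74041)
-637600/o(k, Z(H, 12 - 4)) = -637600*(-99530/(73693*(-31*(-24) + 27*(12 - 4)))) = -637600*(-99530/(73693*(744 + 27*8))) = -637600*(-99530/(73693*(744 + 216))) = -637600/((-73693/99530*960)) = -637600/(-7074528/9953) = -637600*(-9953/7074528) = 198313525/221079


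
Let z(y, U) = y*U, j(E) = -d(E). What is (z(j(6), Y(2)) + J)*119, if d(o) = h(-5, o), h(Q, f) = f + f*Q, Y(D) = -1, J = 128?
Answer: 12376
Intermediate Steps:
h(Q, f) = f + Q*f
d(o) = -4*o (d(o) = o*(1 - 5) = o*(-4) = -4*o)
j(E) = 4*E (j(E) = -(-4)*E = 4*E)
z(y, U) = U*y
(z(j(6), Y(2)) + J)*119 = (-4*6 + 128)*119 = (-1*24 + 128)*119 = (-24 + 128)*119 = 104*119 = 12376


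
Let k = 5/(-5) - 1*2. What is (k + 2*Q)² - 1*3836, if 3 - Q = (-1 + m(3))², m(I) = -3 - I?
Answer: 5189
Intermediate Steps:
k = -3 (k = 5*(-⅕) - 2 = -1 - 2 = -3)
Q = -46 (Q = 3 - (-1 + (-3 - 1*3))² = 3 - (-1 + (-3 - 3))² = 3 - (-1 - 6)² = 3 - 1*(-7)² = 3 - 1*49 = 3 - 49 = -46)
(k + 2*Q)² - 1*3836 = (-3 + 2*(-46))² - 1*3836 = (-3 - 92)² - 3836 = (-95)² - 3836 = 9025 - 3836 = 5189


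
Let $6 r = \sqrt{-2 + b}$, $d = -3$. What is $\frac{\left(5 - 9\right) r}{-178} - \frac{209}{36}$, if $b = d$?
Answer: $- \frac{209}{36} + \frac{i \sqrt{5}}{267} \approx -5.8056 + 0.0083748 i$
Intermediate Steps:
$b = -3$
$r = \frac{i \sqrt{5}}{6}$ ($r = \frac{\sqrt{-2 - 3}}{6} = \frac{\sqrt{-5}}{6} = \frac{i \sqrt{5}}{6} \approx 0.37268 i$)
$\frac{\left(5 - 9\right) r}{-178} - \frac{209}{36} = \frac{\left(5 - 9\right) \frac{i \sqrt{5}}{6}}{-178} - \frac{209}{36} = - 4 \frac{i \sqrt{5}}{6} \left(- \frac{1}{178}\right) - \frac{209}{36} = - \frac{2 i \sqrt{5}}{3} \left(- \frac{1}{178}\right) - \frac{209}{36} = \frac{i \sqrt{5}}{267} - \frac{209}{36} = - \frac{209}{36} + \frac{i \sqrt{5}}{267}$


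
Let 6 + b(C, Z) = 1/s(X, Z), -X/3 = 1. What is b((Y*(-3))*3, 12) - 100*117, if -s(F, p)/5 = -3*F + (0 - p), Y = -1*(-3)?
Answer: -175589/15 ≈ -11706.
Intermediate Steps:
Y = 3
X = -3 (X = -3*1 = -3)
s(F, p) = 5*p + 15*F (s(F, p) = -5*(-3*F + (0 - p)) = -5*(-3*F - p) = -5*(-p - 3*F) = 5*p + 15*F)
b(C, Z) = -6 + 1/(-45 + 5*Z) (b(C, Z) = -6 + 1/(5*Z + 15*(-3)) = -6 + 1/(5*Z - 45) = -6 + 1/(-45 + 5*Z))
b((Y*(-3))*3, 12) - 100*117 = (271 - 30*12)/(5*(-9 + 12)) - 100*117 = (⅕)*(271 - 360)/3 - 11700 = (⅕)*(⅓)*(-89) - 11700 = -89/15 - 11700 = -175589/15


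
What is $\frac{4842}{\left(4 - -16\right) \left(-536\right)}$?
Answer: $- \frac{2421}{5360} \approx -0.45168$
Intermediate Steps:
$\frac{4842}{\left(4 - -16\right) \left(-536\right)} = \frac{4842}{\left(4 + 16\right) \left(-536\right)} = \frac{4842}{20 \left(-536\right)} = \frac{4842}{-10720} = 4842 \left(- \frac{1}{10720}\right) = - \frac{2421}{5360}$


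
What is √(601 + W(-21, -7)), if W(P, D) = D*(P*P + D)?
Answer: I*√2437 ≈ 49.366*I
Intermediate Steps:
W(P, D) = D*(D + P²) (W(P, D) = D*(P² + D) = D*(D + P²))
√(601 + W(-21, -7)) = √(601 - 7*(-7 + (-21)²)) = √(601 - 7*(-7 + 441)) = √(601 - 7*434) = √(601 - 3038) = √(-2437) = I*√2437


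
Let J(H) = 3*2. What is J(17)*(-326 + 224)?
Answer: -612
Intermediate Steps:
J(H) = 6
J(17)*(-326 + 224) = 6*(-326 + 224) = 6*(-102) = -612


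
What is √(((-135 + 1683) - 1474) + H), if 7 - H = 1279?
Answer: I*√1198 ≈ 34.612*I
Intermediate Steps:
H = -1272 (H = 7 - 1*1279 = 7 - 1279 = -1272)
√(((-135 + 1683) - 1474) + H) = √(((-135 + 1683) - 1474) - 1272) = √((1548 - 1474) - 1272) = √(74 - 1272) = √(-1198) = I*√1198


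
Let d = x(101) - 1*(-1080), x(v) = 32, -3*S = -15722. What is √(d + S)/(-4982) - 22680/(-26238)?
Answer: 3780/4373 - √57174/14946 ≈ 0.84840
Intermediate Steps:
S = 15722/3 (S = -⅓*(-15722) = 15722/3 ≈ 5240.7)
d = 1112 (d = 32 - 1*(-1080) = 32 + 1080 = 1112)
√(d + S)/(-4982) - 22680/(-26238) = √(1112 + 15722/3)/(-4982) - 22680/(-26238) = √(19058/3)*(-1/4982) - 22680*(-1/26238) = (√57174/3)*(-1/4982) + 3780/4373 = -√57174/14946 + 3780/4373 = 3780/4373 - √57174/14946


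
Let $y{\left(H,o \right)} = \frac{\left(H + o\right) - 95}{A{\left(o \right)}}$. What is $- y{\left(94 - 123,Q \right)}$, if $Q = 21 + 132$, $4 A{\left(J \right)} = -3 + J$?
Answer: $- \frac{58}{75} \approx -0.77333$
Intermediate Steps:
$A{\left(J \right)} = - \frac{3}{4} + \frac{J}{4}$ ($A{\left(J \right)} = \frac{-3 + J}{4} = - \frac{3}{4} + \frac{J}{4}$)
$Q = 153$
$y{\left(H,o \right)} = \frac{-95 + H + o}{- \frac{3}{4} + \frac{o}{4}}$ ($y{\left(H,o \right)} = \frac{\left(H + o\right) - 95}{- \frac{3}{4} + \frac{o}{4}} = \frac{-95 + H + o}{- \frac{3}{4} + \frac{o}{4}}$)
$- y{\left(94 - 123,Q \right)} = - \frac{4 \left(-95 + \left(94 - 123\right) + 153\right)}{-3 + 153} = - \frac{4 \left(-95 - 29 + 153\right)}{150} = - \frac{4 \cdot 29}{150} = \left(-1\right) \frac{58}{75} = - \frac{58}{75}$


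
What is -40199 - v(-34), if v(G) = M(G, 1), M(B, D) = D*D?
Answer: -40200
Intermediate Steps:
M(B, D) = D²
v(G) = 1 (v(G) = 1² = 1)
-40199 - v(-34) = -40199 - 1*1 = -40199 - 1 = -40200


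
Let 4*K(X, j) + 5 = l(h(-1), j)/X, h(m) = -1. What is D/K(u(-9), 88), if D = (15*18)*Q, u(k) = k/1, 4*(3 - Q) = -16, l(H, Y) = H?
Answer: -17010/11 ≈ -1546.4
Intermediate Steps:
Q = 7 (Q = 3 - ¼*(-16) = 3 + 4 = 7)
u(k) = k (u(k) = k*1 = k)
K(X, j) = -5/4 - 1/(4*X) (K(X, j) = -5/4 + (-1/X)/4 = -5/4 - 1/(4*X))
D = 1890 (D = (15*18)*7 = 270*7 = 1890)
D/K(u(-9), 88) = 1890/(((¼)*(-1 - 5*(-9))/(-9))) = 1890/(((¼)*(-⅑)*(-1 + 45))) = 1890/(((¼)*(-⅑)*44)) = 1890/(-11/9) = 1890*(-9/11) = -17010/11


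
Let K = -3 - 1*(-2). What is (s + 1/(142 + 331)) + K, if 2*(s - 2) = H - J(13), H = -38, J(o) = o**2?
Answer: -96963/946 ≈ -102.50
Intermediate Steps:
K = -1 (K = -3 + 2 = -1)
s = -203/2 (s = 2 + (-38 - 1*13**2)/2 = 2 + (-38 - 1*169)/2 = 2 + (-38 - 169)/2 = 2 + (1/2)*(-207) = 2 - 207/2 = -203/2 ≈ -101.50)
(s + 1/(142 + 331)) + K = (-203/2 + 1/(142 + 331)) - 1 = (-203/2 + 1/473) - 1 = -96017/946 - 1 = -96963/946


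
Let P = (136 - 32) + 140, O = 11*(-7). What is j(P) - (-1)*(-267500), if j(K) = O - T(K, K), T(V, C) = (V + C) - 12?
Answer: -268053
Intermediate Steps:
T(V, C) = -12 + C + V (T(V, C) = (C + V) - 12 = -12 + C + V)
O = -77
P = 244 (P = 104 + 140 = 244)
j(K) = -65 - 2*K (j(K) = -77 - (-12 + K + K) = -77 - (-12 + 2*K) = -77 + (12 - 2*K) = -65 - 2*K)
j(P) - (-1)*(-267500) = (-65 - 2*244) - (-1)*(-267500) = (-65 - 488) - 1*267500 = -553 - 267500 = -268053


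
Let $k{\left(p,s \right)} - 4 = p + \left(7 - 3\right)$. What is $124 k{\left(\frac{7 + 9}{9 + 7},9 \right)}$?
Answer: $1116$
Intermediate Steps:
$k{\left(p,s \right)} = 8 + p$ ($k{\left(p,s \right)} = 4 + \left(p + \left(7 - 3\right)\right) = 4 + \left(p + 4\right) = 4 + \left(4 + p\right) = 8 + p$)
$124 k{\left(\frac{7 + 9}{9 + 7},9 \right)} = 124 \left(8 + \frac{7 + 9}{9 + 7}\right) = 124 \left(8 + \frac{16}{16}\right) = 124 \left(8 + 16 \cdot \frac{1}{16}\right) = 124 \left(8 + 1\right) = 124 \cdot 9 = 1116$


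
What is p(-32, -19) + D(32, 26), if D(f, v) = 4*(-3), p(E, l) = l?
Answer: -31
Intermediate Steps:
D(f, v) = -12
p(-32, -19) + D(32, 26) = -19 - 12 = -31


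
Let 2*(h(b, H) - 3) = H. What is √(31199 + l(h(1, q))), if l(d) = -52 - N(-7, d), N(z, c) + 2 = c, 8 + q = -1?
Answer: √124602/2 ≈ 176.50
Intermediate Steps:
q = -9 (q = -8 - 1 = -9)
N(z, c) = -2 + c
h(b, H) = 3 + H/2
l(d) = -50 - d (l(d) = -52 - (-2 + d) = -52 + (2 - d) = -50 - d)
√(31199 + l(h(1, q))) = √(31199 + (-50 - (3 + (½)*(-9)))) = √(31199 + (-50 - (3 - 9/2))) = √(31199 + (-50 - 1*(-3/2))) = √(31199 + (-50 + 3/2)) = √(31199 - 97/2) = √(62301/2) = √124602/2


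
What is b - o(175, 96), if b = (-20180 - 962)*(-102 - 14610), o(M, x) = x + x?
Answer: 311040912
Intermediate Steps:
o(M, x) = 2*x
b = 311041104 (b = -21142*(-14712) = 311041104)
b - o(175, 96) = 311041104 - 2*96 = 311041104 - 1*192 = 311041104 - 192 = 311040912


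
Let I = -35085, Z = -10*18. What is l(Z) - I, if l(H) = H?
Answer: 34905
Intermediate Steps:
Z = -180
l(Z) - I = -180 - 1*(-35085) = -180 + 35085 = 34905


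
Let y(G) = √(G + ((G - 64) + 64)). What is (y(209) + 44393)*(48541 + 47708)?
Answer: 4272781857 + 96249*√418 ≈ 4.2747e+9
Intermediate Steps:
y(G) = √2*√G (y(G) = √(G + ((-64 + G) + 64)) = √(G + G) = √(2*G) = √2*√G)
(y(209) + 44393)*(48541 + 47708) = (√2*√209 + 44393)*(48541 + 47708) = (√418 + 44393)*96249 = (44393 + √418)*96249 = 4272781857 + 96249*√418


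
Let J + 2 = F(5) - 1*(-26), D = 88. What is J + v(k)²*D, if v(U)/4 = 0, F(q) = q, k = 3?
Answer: 29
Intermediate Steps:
v(U) = 0 (v(U) = 4*0 = 0)
J = 29 (J = -2 + (5 - 1*(-26)) = -2 + (5 + 26) = -2 + 31 = 29)
J + v(k)²*D = 29 + 0²*88 = 29 + 0*88 = 29 + 0 = 29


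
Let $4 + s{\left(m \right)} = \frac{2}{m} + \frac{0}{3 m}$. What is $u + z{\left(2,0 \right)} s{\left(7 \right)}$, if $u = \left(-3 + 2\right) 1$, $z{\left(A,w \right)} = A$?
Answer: $- \frac{59}{7} \approx -8.4286$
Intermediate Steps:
$s{\left(m \right)} = -4 + \frac{2}{m}$ ($s{\left(m \right)} = -4 + \left(\frac{2}{m} + \frac{0}{3 m}\right) = -4 + \left(\frac{2}{m} + 0 \frac{1}{3 m}\right) = -4 + \left(\frac{2}{m} + 0\right) = -4 + \frac{2}{m}$)
$u = -1$ ($u = \left(-1\right) 1 = -1$)
$u + z{\left(2,0 \right)} s{\left(7 \right)} = -1 + 2 \left(-4 + \frac{2}{7}\right) = -1 + 2 \left(- \frac{26}{7}\right) = -1 - \frac{52}{7} = - \frac{59}{7}$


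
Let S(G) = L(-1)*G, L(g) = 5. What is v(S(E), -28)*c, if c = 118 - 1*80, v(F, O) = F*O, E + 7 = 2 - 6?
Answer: 58520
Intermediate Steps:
E = -11 (E = -7 + (2 - 6) = -7 - 4 = -11)
S(G) = 5*G
c = 38 (c = 118 - 80 = 38)
v(S(E), -28)*c = ((5*(-11))*(-28))*38 = -55*(-28)*38 = 1540*38 = 58520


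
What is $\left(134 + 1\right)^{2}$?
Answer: $18225$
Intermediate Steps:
$\left(134 + 1\right)^{2} = 135^{2} = 18225$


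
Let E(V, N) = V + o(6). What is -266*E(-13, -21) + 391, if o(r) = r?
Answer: 2253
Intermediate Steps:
E(V, N) = 6 + V (E(V, N) = V + 6 = 6 + V)
-266*E(-13, -21) + 391 = -266*(6 - 13) + 391 = -266*(-7) + 391 = 1862 + 391 = 2253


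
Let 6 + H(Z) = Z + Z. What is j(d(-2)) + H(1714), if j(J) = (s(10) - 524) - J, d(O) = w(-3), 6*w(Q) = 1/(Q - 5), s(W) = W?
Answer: 139585/48 ≈ 2908.0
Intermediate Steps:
w(Q) = 1/(6*(-5 + Q)) (w(Q) = 1/(6*(Q - 5)) = 1/(6*(-5 + Q)))
H(Z) = -6 + 2*Z (H(Z) = -6 + (Z + Z) = -6 + 2*Z)
d(O) = -1/48 (d(O) = 1/(6*(-5 - 3)) = (⅙)/(-8) = (⅙)*(-⅛) = -1/48)
j(J) = -514 - J (j(J) = (10 - 524) - J = -514 - J)
j(d(-2)) + H(1714) = (-514 - 1*(-1/48)) + (-6 + 2*1714) = (-514 + 1/48) + (-6 + 3428) = -24671/48 + 3422 = 139585/48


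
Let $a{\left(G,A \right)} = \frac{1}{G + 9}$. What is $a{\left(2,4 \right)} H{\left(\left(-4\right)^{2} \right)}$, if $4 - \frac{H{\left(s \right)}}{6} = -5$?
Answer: $\frac{54}{11} \approx 4.9091$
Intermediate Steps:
$a{\left(G,A \right)} = \frac{1}{9 + G}$
$H{\left(s \right)} = 54$ ($H{\left(s \right)} = 24 - -30 = 24 + 30 = 54$)
$a{\left(2,4 \right)} H{\left(\left(-4\right)^{2} \right)} = \frac{1}{9 + 2} \cdot 54 = \frac{1}{11} \cdot 54 = \frac{54}{11}$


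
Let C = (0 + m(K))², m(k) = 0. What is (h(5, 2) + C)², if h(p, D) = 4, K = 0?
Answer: 16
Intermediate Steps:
C = 0 (C = (0 + 0)² = 0² = 0)
(h(5, 2) + C)² = (4 + 0)² = 4² = 16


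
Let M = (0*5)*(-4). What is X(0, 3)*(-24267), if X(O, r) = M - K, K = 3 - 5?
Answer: -48534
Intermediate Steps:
K = -2
M = 0 (M = 0*(-4) = 0)
X(O, r) = 2 (X(O, r) = 0 - 1*(-2) = 0 + 2 = 2)
X(0, 3)*(-24267) = 2*(-24267) = -48534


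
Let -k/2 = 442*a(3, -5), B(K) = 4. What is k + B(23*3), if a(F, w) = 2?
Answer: -1764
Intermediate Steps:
k = -1768 (k = -884*2 = -2*884 = -1768)
k + B(23*3) = -1768 + 4 = -1764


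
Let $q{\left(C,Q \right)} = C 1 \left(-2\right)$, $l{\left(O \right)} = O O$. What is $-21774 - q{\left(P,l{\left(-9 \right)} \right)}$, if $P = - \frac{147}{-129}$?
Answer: $- \frac{936184}{43} \approx -21772.0$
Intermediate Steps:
$l{\left(O \right)} = O^{2}$
$P = \frac{49}{43}$ ($P = \left(-147\right) \left(- \frac{1}{129}\right) = \frac{49}{43} \approx 1.1395$)
$q{\left(C,Q \right)} = - 2 C$ ($q{\left(C,Q \right)} = C \left(-2\right) = - 2 C$)
$-21774 - q{\left(P,l{\left(-9 \right)} \right)} = -21774 - \left(-2\right) \frac{49}{43} = -21774 - - \frac{98}{43} = -21774 + \frac{98}{43} = - \frac{936184}{43}$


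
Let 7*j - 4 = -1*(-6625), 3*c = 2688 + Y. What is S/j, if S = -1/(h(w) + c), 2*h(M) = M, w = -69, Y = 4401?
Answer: -2/4410179 ≈ -4.5350e-7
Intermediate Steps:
h(M) = M/2
c = 2363 (c = (2688 + 4401)/3 = (1/3)*7089 = 2363)
j = 947 (j = 4/7 + (-1*(-6625))/7 = 4/7 + (1/7)*6625 = 4/7 + 6625/7 = 947)
S = -2/4657 (S = -1/((1/2)*(-69) + 2363) = -1/(-69/2 + 2363) = -1/4657/2 = -1*2/4657 = -2/4657 ≈ -0.00042946)
S/j = -2/4657/947 = -2/4657*1/947 = -2/4410179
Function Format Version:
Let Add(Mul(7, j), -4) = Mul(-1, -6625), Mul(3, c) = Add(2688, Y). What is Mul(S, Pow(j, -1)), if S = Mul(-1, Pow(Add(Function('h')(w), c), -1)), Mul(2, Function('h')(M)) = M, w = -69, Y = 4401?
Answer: Rational(-2, 4410179) ≈ -4.5350e-7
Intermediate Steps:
Function('h')(M) = Mul(Rational(1, 2), M)
c = 2363 (c = Mul(Rational(1, 3), Add(2688, 4401)) = Mul(Rational(1, 3), 7089) = 2363)
j = 947 (j = Add(Rational(4, 7), Mul(Rational(1, 7), Mul(-1, -6625))) = Add(Rational(4, 7), Mul(Rational(1, 7), 6625)) = Add(Rational(4, 7), Rational(6625, 7)) = 947)
S = Rational(-2, 4657) (S = Mul(-1, Pow(Add(Mul(Rational(1, 2), -69), 2363), -1)) = Mul(-1, Pow(Add(Rational(-69, 2), 2363), -1)) = Mul(-1, Pow(Rational(4657, 2), -1)) = Mul(-1, Rational(2, 4657)) = Rational(-2, 4657) ≈ -0.00042946)
Mul(S, Pow(j, -1)) = Mul(Rational(-2, 4657), Pow(947, -1)) = Mul(Rational(-2, 4657), Rational(1, 947)) = Rational(-2, 4410179)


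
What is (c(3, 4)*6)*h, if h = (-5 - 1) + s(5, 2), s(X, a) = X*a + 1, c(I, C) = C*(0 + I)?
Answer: 360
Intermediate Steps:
c(I, C) = C*I
s(X, a) = 1 + X*a
h = 5 (h = (-5 - 1) + (1 + 5*2) = -6 + (1 + 10) = -6 + 11 = 5)
(c(3, 4)*6)*h = ((4*3)*6)*5 = (12*6)*5 = 72*5 = 360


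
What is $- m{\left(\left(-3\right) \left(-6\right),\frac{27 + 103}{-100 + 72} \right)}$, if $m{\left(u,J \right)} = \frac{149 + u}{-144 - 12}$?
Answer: $\frac{167}{156} \approx 1.0705$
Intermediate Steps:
$m{\left(u,J \right)} = - \frac{149}{156} - \frac{u}{156}$ ($m{\left(u,J \right)} = \frac{149 + u}{-156} = \left(149 + u\right) \left(- \frac{1}{156}\right) = - \frac{149}{156} - \frac{u}{156}$)
$- m{\left(\left(-3\right) \left(-6\right),\frac{27 + 103}{-100 + 72} \right)} = - (- \frac{149}{156} - \frac{\left(-3\right) \left(-6\right)}{156}) = - (- \frac{149}{156} - \frac{3}{26}) = \left(-1\right) \left(- \frac{167}{156}\right) = \frac{167}{156}$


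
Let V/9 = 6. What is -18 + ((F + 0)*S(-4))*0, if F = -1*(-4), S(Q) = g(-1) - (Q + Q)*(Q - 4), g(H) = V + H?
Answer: -18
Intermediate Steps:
V = 54 (V = 9*6 = 54)
g(H) = 54 + H
S(Q) = 53 - 2*Q*(-4 + Q) (S(Q) = (54 - 1) - (Q + Q)*(Q - 4) = 53 - 2*Q*(-4 + Q))
F = 4
-18 + ((F + 0)*S(-4))*0 = -18 + ((4 + 0)*(53 - 2*(-4)² + 8*(-4)))*0 = -18 + (4*(53 - 2*16 - 32))*0 = -18 + (4*(53 - 32 - 32))*0 = -18 + (4*(-11))*0 = -18 - 44*0 = -18 + 0 = -18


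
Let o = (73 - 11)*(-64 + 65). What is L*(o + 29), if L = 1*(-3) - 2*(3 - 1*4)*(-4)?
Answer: -1001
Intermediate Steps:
L = -11 (L = -3 - 2*(3 - 4)*(-4) = -3 - 2*(-1)*(-4) = -3 + 2*(-4) = -3 - 8 = -11)
o = 62 (o = 62*1 = 62)
L*(o + 29) = -11*(62 + 29) = -11*91 = -1001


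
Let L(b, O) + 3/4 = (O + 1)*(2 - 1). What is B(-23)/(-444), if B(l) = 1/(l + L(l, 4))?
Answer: 1/8325 ≈ 0.00012012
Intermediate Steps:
L(b, O) = ¼ + O (L(b, O) = -¾ + (O + 1)*(2 - 1) = -¾ + (1 + O)*1 = -¾ + (1 + O) = ¼ + O)
B(l) = 1/(17/4 + l) (B(l) = 1/(l + (¼ + 4)) = 1/(l + 17/4) = 1/(17/4 + l))
B(-23)/(-444) = (4/(17 + 4*(-23)))/(-444) = (4/(17 - 92))*(-1/444) = (4/(-75))*(-1/444) = (4*(-1/75))*(-1/444) = -4/75*(-1/444) = 1/8325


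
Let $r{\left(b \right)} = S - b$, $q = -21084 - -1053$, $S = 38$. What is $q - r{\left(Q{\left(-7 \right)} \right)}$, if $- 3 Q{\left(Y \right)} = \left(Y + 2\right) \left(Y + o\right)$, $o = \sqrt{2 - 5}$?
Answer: $- \frac{60242}{3} + \frac{5 i \sqrt{3}}{3} \approx -20081.0 + 2.8868 i$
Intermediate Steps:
$o = i \sqrt{3}$ ($o = \sqrt{-3} = i \sqrt{3} \approx 1.732 i$)
$q = -20031$ ($q = -21084 + 1053 = -20031$)
$Q{\left(Y \right)} = - \frac{\left(2 + Y\right) \left(Y + i \sqrt{3}\right)}{3}$ ($Q{\left(Y \right)} = - \frac{\left(Y + 2\right) \left(Y + i \sqrt{3}\right)}{3} = - \frac{\left(2 + Y\right) \left(Y + i \sqrt{3}\right)}{3}$)
$r{\left(b \right)} = 38 - b$
$q - r{\left(Q{\left(-7 \right)} \right)} = -20031 - \left(38 - \left(\left(- \frac{2}{3}\right) \left(-7\right) - \frac{\left(-7\right)^{2}}{3} - \frac{2 i \sqrt{3}}{3} - \frac{1}{3} i \left(-7\right) \sqrt{3}\right)\right) = -20031 - \left(38 - \left(\frac{14}{3} - \frac{49}{3} - \frac{2 i \sqrt{3}}{3} + \frac{7 i \sqrt{3}}{3}\right)\right) = -20031 - \left(38 - \left(- \frac{35}{3} + \frac{5 i \sqrt{3}}{3}\right)\right) = -20031 - \left(38 + \left(\frac{35}{3} - \frac{5 i \sqrt{3}}{3}\right)\right) = -20031 - \left(\frac{149}{3} - \frac{5 i \sqrt{3}}{3}\right) = - \frac{60242}{3} + \frac{5 i \sqrt{3}}{3}$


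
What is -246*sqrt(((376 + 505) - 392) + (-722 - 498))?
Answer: -246*I*sqrt(731) ≈ -6651.1*I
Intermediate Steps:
-246*sqrt(((376 + 505) - 392) + (-722 - 498)) = -246*sqrt((881 - 392) - 1220) = -246*sqrt(489 - 1220) = -246*I*sqrt(731)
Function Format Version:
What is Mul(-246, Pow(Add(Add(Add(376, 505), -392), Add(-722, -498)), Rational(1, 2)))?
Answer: Mul(-246, I, Pow(731, Rational(1, 2))) ≈ Mul(-6651.1, I)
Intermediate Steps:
Mul(-246, Pow(Add(Add(Add(376, 505), -392), Add(-722, -498)), Rational(1, 2))) = Mul(-246, Pow(Add(Add(881, -392), -1220), Rational(1, 2))) = Mul(-246, Pow(Add(489, -1220), Rational(1, 2))) = Mul(-246, Pow(-731, Rational(1, 2))) = Mul(-246, Mul(I, Pow(731, Rational(1, 2)))) = Mul(-246, I, Pow(731, Rational(1, 2)))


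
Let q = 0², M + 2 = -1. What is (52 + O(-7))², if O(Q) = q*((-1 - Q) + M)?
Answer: 2704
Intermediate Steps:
M = -3 (M = -2 - 1 = -3)
q = 0
O(Q) = 0 (O(Q) = 0*((-1 - Q) - 3) = 0*(-4 - Q) = 0)
(52 + O(-7))² = (52 + 0)² = 52² = 2704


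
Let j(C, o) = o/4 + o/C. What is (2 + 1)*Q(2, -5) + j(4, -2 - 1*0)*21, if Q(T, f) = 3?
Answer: -12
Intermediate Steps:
j(C, o) = o/4 + o/C (j(C, o) = o*(¼) + o/C = o/4 + o/C)
(2 + 1)*Q(2, -5) + j(4, -2 - 1*0)*21 = (2 + 1)*3 + ((-2 - 1*0)/4 + (-2 - 1*0)/4)*21 = 3*3 + ((-2 + 0)/4 + (-2 + 0)*(¼))*21 = 9 + ((¼)*(-2) - 2*¼)*21 = 9 + (-½ - ½)*21 = 9 - 1*21 = 9 - 21 = -12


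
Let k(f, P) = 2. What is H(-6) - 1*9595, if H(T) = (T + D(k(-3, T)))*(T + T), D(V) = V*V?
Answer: -9571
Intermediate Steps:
D(V) = V²
H(T) = 2*T*(4 + T) (H(T) = (T + 2²)*(T + T) = (T + 4)*(2*T) = (4 + T)*(2*T) = 2*T*(4 + T))
H(-6) - 1*9595 = 2*(-6)*(4 - 6) - 1*9595 = 2*(-6)*(-2) - 9595 = 24 - 9595 = -9571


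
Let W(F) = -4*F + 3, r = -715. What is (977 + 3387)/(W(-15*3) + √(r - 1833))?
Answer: 798612/36037 - 61096*I*√13/36037 ≈ 22.161 - 6.1127*I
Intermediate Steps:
W(F) = 3 - 4*F
(977 + 3387)/(W(-15*3) + √(r - 1833)) = (977 + 3387)/((3 - (-60)*3) + √(-715 - 1833)) = 4364/((3 - 4*(-45)) + √(-2548)) = 4364/((3 + 180) + 14*I*√13) = 4364/(183 + 14*I*√13)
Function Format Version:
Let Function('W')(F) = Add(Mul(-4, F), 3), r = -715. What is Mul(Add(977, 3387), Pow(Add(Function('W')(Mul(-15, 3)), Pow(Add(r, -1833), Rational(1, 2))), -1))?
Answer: Add(Rational(798612, 36037), Mul(Rational(-61096, 36037), I, Pow(13, Rational(1, 2)))) ≈ Add(22.161, Mul(-6.1127, I))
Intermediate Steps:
Function('W')(F) = Add(3, Mul(-4, F))
Mul(Add(977, 3387), Pow(Add(Function('W')(Mul(-15, 3)), Pow(Add(r, -1833), Rational(1, 2))), -1)) = Mul(Add(977, 3387), Pow(Add(Add(3, Mul(-4, Mul(-15, 3))), Pow(Add(-715, -1833), Rational(1, 2))), -1)) = Mul(4364, Pow(Add(Add(3, Mul(-4, -45)), Pow(-2548, Rational(1, 2))), -1)) = Mul(4364, Pow(Add(Add(3, 180), Mul(14, I, Pow(13, Rational(1, 2)))), -1)) = Mul(4364, Pow(Add(183, Mul(14, I, Pow(13, Rational(1, 2)))), -1))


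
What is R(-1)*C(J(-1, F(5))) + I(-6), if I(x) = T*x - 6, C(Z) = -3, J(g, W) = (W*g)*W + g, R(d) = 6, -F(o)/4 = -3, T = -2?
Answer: -12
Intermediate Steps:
F(o) = 12 (F(o) = -4*(-3) = 12)
J(g, W) = g + g*W**2 (J(g, W) = g*W**2 + g = g + g*W**2)
I(x) = -6 - 2*x (I(x) = -2*x - 6 = -6 - 2*x)
R(-1)*C(J(-1, F(5))) + I(-6) = 6*(-3) + (-6 - 2*(-6)) = -18 + (-6 + 12) = -18 + 6 = -12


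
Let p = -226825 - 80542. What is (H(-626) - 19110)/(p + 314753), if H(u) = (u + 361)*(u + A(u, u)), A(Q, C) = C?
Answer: 156335/3693 ≈ 42.333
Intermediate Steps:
H(u) = 2*u*(361 + u) (H(u) = (u + 361)*(u + u) = (361 + u)*(2*u) = 2*u*(361 + u))
p = -307367
(H(-626) - 19110)/(p + 314753) = (2*(-626)*(361 - 626) - 19110)/(-307367 + 314753) = (2*(-626)*(-265) - 19110)/7386 = (331780 - 19110)*(1/7386) = 312670*(1/7386) = 156335/3693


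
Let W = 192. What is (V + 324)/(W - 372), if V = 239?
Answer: -563/180 ≈ -3.1278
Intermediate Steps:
(V + 324)/(W - 372) = (239 + 324)/(192 - 372) = 563/(-180) = 563*(-1/180) = -563/180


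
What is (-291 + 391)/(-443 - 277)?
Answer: -5/36 ≈ -0.13889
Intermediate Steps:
(-291 + 391)/(-443 - 277) = 100/(-720) = 100*(-1/720) = -5/36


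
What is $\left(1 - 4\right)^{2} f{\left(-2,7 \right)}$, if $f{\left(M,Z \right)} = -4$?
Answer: $-36$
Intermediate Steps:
$\left(1 - 4\right)^{2} f{\left(-2,7 \right)} = \left(1 - 4\right)^{2} \left(-4\right) = \left(-3\right)^{2} \left(-4\right) = 9 \left(-4\right) = -36$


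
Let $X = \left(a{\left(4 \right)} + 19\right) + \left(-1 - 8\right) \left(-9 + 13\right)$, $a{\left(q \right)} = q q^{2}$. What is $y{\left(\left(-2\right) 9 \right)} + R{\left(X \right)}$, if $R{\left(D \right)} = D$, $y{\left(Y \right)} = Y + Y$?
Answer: $11$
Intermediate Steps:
$y{\left(Y \right)} = 2 Y$
$a{\left(q \right)} = q^{3}$
$X = 47$ ($X = \left(4^{3} + 19\right) + \left(-1 - 8\right) \left(-9 + 13\right) = \left(64 + 19\right) - 36 = 83 - 36 = 47$)
$y{\left(\left(-2\right) 9 \right)} + R{\left(X \right)} = 2 \left(\left(-2\right) 9\right) + 47 = 2 \left(-18\right) + 47 = -36 + 47 = 11$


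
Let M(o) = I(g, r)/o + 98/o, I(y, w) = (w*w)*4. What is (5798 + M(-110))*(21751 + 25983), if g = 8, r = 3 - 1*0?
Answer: 15218697082/55 ≈ 2.7670e+8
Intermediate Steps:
r = 3 (r = 3 + 0 = 3)
I(y, w) = 4*w² (I(y, w) = w²*4 = 4*w²)
M(o) = 134/o (M(o) = (4*3²)/o + 98/o = (4*9)/o + 98/o = 36/o + 98/o = 134/o)
(5798 + M(-110))*(21751 + 25983) = (5798 + 134/(-110))*(21751 + 25983) = (5798 + 134*(-1/110))*47734 = (5798 - 67/55)*47734 = (318823/55)*47734 = 15218697082/55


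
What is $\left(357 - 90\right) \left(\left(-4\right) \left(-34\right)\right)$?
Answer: $36312$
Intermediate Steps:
$\left(357 - 90\right) \left(\left(-4\right) \left(-34\right)\right) = 267 \cdot 136 = 36312$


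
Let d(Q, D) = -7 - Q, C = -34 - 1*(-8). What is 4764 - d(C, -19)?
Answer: 4745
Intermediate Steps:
C = -26 (C = -34 + 8 = -26)
4764 - d(C, -19) = 4764 - (-7 - 1*(-26)) = 4764 - (-7 + 26) = 4764 - 1*19 = 4764 - 19 = 4745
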